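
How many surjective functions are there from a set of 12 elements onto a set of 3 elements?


By inclusion-exclusion on which target elements are missed, the number of surjections from an n-set onto a k-set is
surj(n, k) = sum_{j=0}^{k} (-1)^j C(k, j) (k - j)^n.
Equivalently surj(n, k) = k! * S(n, k), where S(n, k) is the Stirling number of the second kind.
For n = 12, k = 3:
S(12, 3) = 86526, so
surj = 3! * 86526 = 6 * 86526 = 519156.

519156


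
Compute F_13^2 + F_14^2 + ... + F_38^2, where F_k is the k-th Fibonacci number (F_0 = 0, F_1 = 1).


There is a standard identity sum_{k=0}^{N} F_k^2 = F_N * F_{N+1} (proved inductively from the telescoping relation F_k^2 = F_k F_{k+1} - F_{k-1} F_k). Then
sum_{k=13}^{38} F_k^2 = F_38 F_39 - F_12 F_13.
Computing: F_38 = 39088169, F_39 = 63245986, F_12 = 144, F_13 = 233.
Sum = 39088169 * 63245986 - 144 * 233 = 2472169789306082.

2472169789306082


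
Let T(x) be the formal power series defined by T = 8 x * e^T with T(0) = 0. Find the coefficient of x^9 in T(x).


Apply the Lagrange inversion formula: if T = 8 x * phi(T) with phi(t) = e^t, then
[x^n] T = 8^n * (1/n) [t^(n-1)] phi(t)^n = 8^n * (1/n) [t^(n-1)] e^(n t) = 8^n * (1/n) * n^(n-1) / (n-1)! = 8^n * n^(n-1) / n!.
When c = 1 this is the Cayley count of rooted labeled trees on n vertices, divided by n!.
For n = 9: 8^9 * 9^8 / 9! = 134217728 * 43046721/362880 = 557256278016/35.

557256278016/35


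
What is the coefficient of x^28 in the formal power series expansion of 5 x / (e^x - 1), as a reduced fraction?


The exponential generating function for Bernoulli numbers is
x / (e^x - 1) = sum_{k>=0} B_k x^k / k!.
So the coefficient of x^28 in 5 x / (e^x - 1) is 5 B_28 / 28!.
Computing: B_28 = -23749461029/870, 28! = 304888344611713860501504000000, giving
5 * -23749461029/870 / 304888344611713860501504000000 = -3392780147/7578653137491173103894528000000.

-3392780147/7578653137491173103894528000000


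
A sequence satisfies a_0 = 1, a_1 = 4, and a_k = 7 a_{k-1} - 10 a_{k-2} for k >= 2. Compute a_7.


The characteristic equation is t^2 - 7 t + 10 = 0, with roots r_1 = 5 and r_2 = 2 (so c_1 = r_1 + r_2, c_2 = -r_1 r_2 as required).
One can use the closed form a_n = A r_1^n + B r_2^n, but direct iteration is more reliable:
a_0 = 1, a_1 = 4, a_2 = 18, a_3 = 86, a_4 = 422, a_5 = 2094, a_6 = 10438, a_7 = 52126.
So a_7 = 52126.

52126


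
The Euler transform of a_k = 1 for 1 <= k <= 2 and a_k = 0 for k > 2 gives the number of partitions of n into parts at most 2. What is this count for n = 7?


Partitions of 7 into parts at most 2:
Using generating function (1-x)^(-1)(1-x^2)^(-1),
the coefficient of x^7 = 4

4


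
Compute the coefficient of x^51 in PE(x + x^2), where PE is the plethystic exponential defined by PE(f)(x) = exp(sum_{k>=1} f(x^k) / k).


With f(x) = x + x^2, the exponent is sum_{k>=1} (x^k + x^(2k)) / k = -ln(1 - x) - ln(1 - x^2). Exponentiating:
PE(x + x^2) = 1 / ((1 - x)(1 - x^2)).
This is the generating function for partitions of n into parts of size 1 or 2. The number of 2's can be any j in 0..25, and the rest are 1's, so
[x^51] = floor(51/2) + 1 = 26.

26


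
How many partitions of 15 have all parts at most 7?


Using the generating function (1-x)^(-1)(1-x^2)^(-1)...(1-x^7)^(-1),
the coefficient of x^15 counts these restricted partitions.
Result = 131

131


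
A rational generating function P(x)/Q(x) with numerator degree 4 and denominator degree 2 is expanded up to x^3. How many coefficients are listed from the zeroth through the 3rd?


Expanding up to x^3 gives the coefficients for x^0, x^1, ..., x^3.
That is 3 + 1 = 4 coefficients in total.

4


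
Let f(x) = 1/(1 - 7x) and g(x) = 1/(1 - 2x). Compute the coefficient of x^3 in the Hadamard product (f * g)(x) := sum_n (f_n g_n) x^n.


f has coefficients f_k = 7^k and g has coefficients g_k = 2^k, so the Hadamard product has coefficient (f*g)_k = 7^k * 2^k = 14^k.
For k = 3: 14^3 = 2744.

2744


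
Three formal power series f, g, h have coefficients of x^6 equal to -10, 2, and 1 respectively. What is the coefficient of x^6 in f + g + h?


Series addition is componentwise:
-10 + 2 + 1
= -7

-7


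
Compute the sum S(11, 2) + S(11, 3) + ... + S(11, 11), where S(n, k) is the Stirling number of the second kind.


By definition, S(n, k) counts partitions of an n-set into exactly k nonempty blocks.
Computing row n = 11 for k = 2..11:
S(11, k): 1023, 28501, 145750, 246730, 179487, 63987, 11880, 1155, 55, 1
Sum = 678569.

678569


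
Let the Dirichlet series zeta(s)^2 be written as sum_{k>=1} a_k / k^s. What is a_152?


The Dirichlet convolution of the constant function 1 with itself gives (1 * 1)(k) = sum_{d | k} 1 = d(k), the number of positive divisors of k.
Since zeta(s) = sum_{k>=1} 1/k^s, we have zeta(s)^2 = sum_{k>=1} d(k)/k^s, so a_k = d(k).
For k = 152: the divisors are 1, 2, 4, 8, 19, 38, 76, 152.
Count = 8.

8


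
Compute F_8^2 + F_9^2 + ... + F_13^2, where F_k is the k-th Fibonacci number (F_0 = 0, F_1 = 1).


There is a standard identity sum_{k=0}^{N} F_k^2 = F_N * F_{N+1} (proved inductively from the telescoping relation F_k^2 = F_k F_{k+1} - F_{k-1} F_k). Then
sum_{k=8}^{13} F_k^2 = F_13 F_14 - F_7 F_8.
Computing: F_13 = 233, F_14 = 377, F_7 = 13, F_8 = 21.
Sum = 233 * 377 - 13 * 21 = 87568.

87568


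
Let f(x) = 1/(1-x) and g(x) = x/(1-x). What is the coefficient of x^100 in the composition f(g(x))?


First simplify the composition: f(g(x)) = 1/(1 - x/(1-x)) = (1-x)/((1-x) - x) = (1-x)/(1-2x).
Now extract the coefficient. Write (1-x)/(1-2x) = 1/(1-2x) - x/(1-2x).
The coefficient of x^n in 1/(1-2x) is 2^n, and in x/(1-2x) is 2^(n-1) (for n >= 1).
So the coefficient of x^100 is 2^100 - 2^99 = 1267650600228229401496703205376 - 633825300114114700748351602688 = 633825300114114700748351602688.

633825300114114700748351602688


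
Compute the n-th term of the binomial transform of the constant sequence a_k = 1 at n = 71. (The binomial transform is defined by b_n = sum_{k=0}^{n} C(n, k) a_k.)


With a_k = 1 for all k, b_n = sum_{k=0}^{n} C(n, k) = 2^n by the binomial theorem.
For n = 71: 2^71 = 2361183241434822606848.

2361183241434822606848


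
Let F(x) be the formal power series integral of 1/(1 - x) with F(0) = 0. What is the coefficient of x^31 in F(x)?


1/(1 - x) = sum_{k>=0} x^k. Integrating termwise and using F(0) = 0 gives
F(x) = sum_{k>=0} x^(k+1) / (k+1) = sum_{m>=1} x^m / m = -ln(1 - x).
So the coefficient of x^31 is 1/31 = 1/31.

1/31


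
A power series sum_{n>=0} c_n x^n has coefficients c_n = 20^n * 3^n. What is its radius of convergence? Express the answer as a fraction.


By the root test (Cauchy-Hadamard), the radius is R = 1 / limsup_n |c_n|^(1/n).
Here |c_n|^(1/n) = (20^n * 3^n)^(1/n) = 20 * 3 = 60 for all n.
So R = 1/60 = 1/60.

1/60


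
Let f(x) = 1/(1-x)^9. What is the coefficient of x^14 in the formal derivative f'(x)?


Differentiate: d/dx [ 1/(1-x)^r ] = r / (1-x)^(r+1).
Here r = 9, so f'(x) = 9 / (1-x)^10.
The expansion of 1/(1-x)^(r+1) has coefficient of x^n equal to C(n+r, r).
So the coefficient of x^14 in f'(x) is
9 * C(23, 9) = 9 * 817190 = 7354710

7354710


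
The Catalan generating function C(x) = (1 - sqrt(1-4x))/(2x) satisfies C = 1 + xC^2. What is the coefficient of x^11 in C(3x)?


Substituting x -> 3x scales the n-th coefficient by 3^n, so [x^11] C(3x) = 3^11 * C_11.
C_11 = C(2*11, 11)/(12) = 705432/12 = 58786.
So 3^11 * 58786 = 177147 * 58786 = 10413763542.

10413763542


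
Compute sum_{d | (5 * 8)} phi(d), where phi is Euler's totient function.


First, 5 * 8 = 40. One classical identity is sum_{d | n} phi(d) = n (each k in [1, n] has a unique gcd with n, and among the k's with gcd(k, n) = n/d there are phi(d) of them). So the sum equals 40. We also verify directly:
Divisors of 40: 1, 2, 4, 5, 8, 10, 20, 40.
phi values: 1, 1, 2, 4, 4, 4, 8, 16.
Sum = 40.

40


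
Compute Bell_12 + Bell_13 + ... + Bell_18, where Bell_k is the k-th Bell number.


Recall Bell_k counts set partitions of a k-set (with Bell_0 = 1 by convention).
Bell_12 through Bell_18: 4213597, 27644437, 190899322, 1382958545, 10480142147, 82864869804, 682076806159
Sum = 4213597 + 27644437 + 190899322 + 1382958545 + 10480142147 + 82864869804 + 682076806159 = 777027534011.

777027534011


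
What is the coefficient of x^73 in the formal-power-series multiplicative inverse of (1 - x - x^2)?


Let the inverse be f(x) = sum_{k>=0} a_k x^k. From f(x) * (1 - x - x^2) = 1 and matching coefficients:
 x^0: a_0 = 1.
 x^1: a_1 - a_0 = 0, so a_1 = 1.
 x^k (k >= 2): a_k - a_{k-1} - a_{k-2} = 0, i.e. a_k = a_{k-1} + a_{k-2}.
This is the Fibonacci-type recurrence shifted so that a_0 = a_1 = 1.
Iterating: a_0=1, a_1=1, a_2=2, a_3=3, a_4=5, a_5=8, a_6=13, a_7=21, a_8=34, a_9=55, ...
a_73 = 1304969544928657.

1304969544928657


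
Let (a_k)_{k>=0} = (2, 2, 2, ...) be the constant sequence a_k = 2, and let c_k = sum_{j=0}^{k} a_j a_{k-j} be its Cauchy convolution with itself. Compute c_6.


Since a_j = 2 for all j >= 0, the convolution sum becomes
c_k = sum_{j=0}^{k} 2 * 2 = 4 * (k + 1).
Equivalently, the generating function of (a_k) is 2/(1 - x) and its square is 4/(1 - x)^2 = sum_{k>=0} 4(k + 1) x^k.
For k = 6: 4 * 7 = 28.

28


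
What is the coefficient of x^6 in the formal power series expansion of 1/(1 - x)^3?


The negative binomial / multiset identity is
1/(1 - x)^r = sum_{k>=0} C(k + r - 1, r - 1) x^k.
Here r = 3 and k = 6, so the coefficient is
C(6 + 2, 2) = C(8, 2)
= 28

28


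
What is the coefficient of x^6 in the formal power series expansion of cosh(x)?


The Maclaurin series is cosh(t) = sum_{m>=0} t^(2m) / (2m)!, so substituting t = x, only even powers of x are nonzero, with coefficient of x^(2m) equal to 1 / (2m)!.
For x^6 the coefficient is 1/6! = 1/720 = 1/720.

1/720


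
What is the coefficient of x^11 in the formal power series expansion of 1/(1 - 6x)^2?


The general identity 1/(1 - c x)^r = sum_{k>=0} c^k C(k + r - 1, r - 1) x^k follows by substituting y = c x into 1/(1 - y)^r = sum_{k>=0} C(k + r - 1, r - 1) y^k.
For c = 6, r = 2, k = 11:
6^11 * C(12, 1) = 362797056 * 12 = 4353564672.

4353564672


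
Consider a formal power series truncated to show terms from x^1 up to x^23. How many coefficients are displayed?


From x^1 to x^23 inclusive, the count is 23 - 1 + 1 = 23.

23


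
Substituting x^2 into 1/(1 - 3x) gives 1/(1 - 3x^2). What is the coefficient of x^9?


Since 1/(1 - 3x^2) only has even powers of x,
the coefficient of x^9 (odd) is 0.

0


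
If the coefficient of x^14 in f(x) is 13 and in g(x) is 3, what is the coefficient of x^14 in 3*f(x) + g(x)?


Scalar multiplication scales coefficients: 3 * 13 = 39.
Then add the g coefficient: 39 + 3
= 42

42


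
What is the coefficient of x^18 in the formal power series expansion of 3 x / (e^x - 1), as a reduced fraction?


The exponential generating function for Bernoulli numbers is
x / (e^x - 1) = sum_{k>=0} B_k x^k / k!.
So the coefficient of x^18 in 3 x / (e^x - 1) is 3 B_18 / 18!.
Computing: B_18 = 43867/798, 18! = 6402373705728000, giving
3 * 43867/798 / 6402373705728000 = 43867/1703031405723648000.

43867/1703031405723648000


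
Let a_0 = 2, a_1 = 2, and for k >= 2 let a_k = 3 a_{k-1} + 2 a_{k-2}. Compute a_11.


Iterating the recurrence forward:
a_0 = 2
a_1 = 2
a_2 = 3*2 + 2*2 = 10
a_3 = 3*10 + 2*2 = 34
a_4 = 3*34 + 2*10 = 122
a_5 = 3*122 + 2*34 = 434
a_6 = 3*434 + 2*122 = 1546
a_7 = 3*1546 + 2*434 = 5506
a_8 = 3*5506 + 2*1546 = 19610
a_9 = 3*19610 + 2*5506 = 69842
a_10 = 3*69842 + 2*19610 = 248746
a_11 = 3*248746 + 2*69842 = 885922
So a_11 = 885922.

885922


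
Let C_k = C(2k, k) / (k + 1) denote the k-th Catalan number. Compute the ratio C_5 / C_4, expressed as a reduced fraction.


Using C_k = (2k)! / (k! (k+1)!), the ratio C_{k+1}/C_k simplifies to
C_{k+1}/C_k = [(2k+2)! / ((k+1)! (k+2)!)] * [k! (k+1)! / (2k)!]
 = (2k+2)(2k+1) / ((k+1)(k+2)) = 2(2k+1) / (k+2).
For k = 4: 2(2*4 + 1) / (4 + 2) = 18/6 = 3.

3


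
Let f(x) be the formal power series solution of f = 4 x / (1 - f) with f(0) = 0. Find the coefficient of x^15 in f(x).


Apply Lagrange inversion: f = 4 x * phi(f) with phi(t) = 1/(1 - t), so
[x^n] f = 4^n * (1/n) [t^(n-1)] phi(t)^n = 4^n * (1/n) [t^(n-1)] (1 - t)^(-n) = 4^n * (1/n) C(2n - 2, n - 1) = 4^n * C_{n-1}.
For n = 15: C_14 = C(28, 14) / 15 = 40116600/15 = 2674440.
With the 4^15 = 1073741824 factor, the coefficient is 1073741824 * 2674440 = 2871658083778560.

2871658083778560


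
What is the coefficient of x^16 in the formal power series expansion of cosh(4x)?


The Maclaurin series is cosh(t) = sum_{m>=0} t^(2m) / (2m)!, so substituting t = 4x, only even powers of x are nonzero, with coefficient of x^(2m) equal to 4^(2m) / (2m)!.
For x^16 the coefficient is 4^16/16! = 4294967296/20922789888000 = 131072/638512875.

131072/638512875


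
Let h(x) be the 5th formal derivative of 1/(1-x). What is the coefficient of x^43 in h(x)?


Differentiating 5 times: d^5/dx^5 [1/(1-x)] = 5!/(1-x)^6.
The expansion 1/(1-x)^6 = sum_{k>=0} C(k+5, 5) x^k, so the coefficient of x^n in 5!/(1-x)^6 is 5! * C(n+5, 5).
For n = 43: 120 * C(48, 5) = 120 * 1712304 = 205476480

205476480


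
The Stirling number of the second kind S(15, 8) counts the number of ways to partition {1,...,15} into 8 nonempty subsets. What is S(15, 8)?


Using the explicit formula S(n,k) = (1/k!) sum_{j=0}^{k} (-1)^(k-j) C(k,j) j^n:
S(15, 8) = 216627840
Equivalently, S(n,k) is n! times the coefficient of x^n in the EGF (e^x - 1)^k / k!.

216627840


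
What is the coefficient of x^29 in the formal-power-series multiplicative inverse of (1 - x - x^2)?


Let the inverse be f(x) = sum_{k>=0} a_k x^k. From f(x) * (1 - x - x^2) = 1 and matching coefficients:
 x^0: a_0 = 1.
 x^1: a_1 - a_0 = 0, so a_1 = 1.
 x^k (k >= 2): a_k - a_{k-1} - a_{k-2} = 0, i.e. a_k = a_{k-1} + a_{k-2}.
This is the Fibonacci-type recurrence shifted so that a_0 = a_1 = 1.
Iterating: a_0=1, a_1=1, a_2=2, a_3=3, a_4=5, a_5=8, a_6=13, a_7=21, a_8=34, a_9=55, ...
a_29 = 832040.

832040


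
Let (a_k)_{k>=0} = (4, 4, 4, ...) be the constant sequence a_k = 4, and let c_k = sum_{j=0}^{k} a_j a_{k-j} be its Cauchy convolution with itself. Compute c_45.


Since a_j = 4 for all j >= 0, the convolution sum becomes
c_k = sum_{j=0}^{k} 4 * 4 = 16 * (k + 1).
Equivalently, the generating function of (a_k) is 4/(1 - x) and its square is 16/(1 - x)^2 = sum_{k>=0} 16(k + 1) x^k.
For k = 45: 16 * 46 = 736.

736


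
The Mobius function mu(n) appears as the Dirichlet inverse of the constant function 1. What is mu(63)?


63 has a squared prime factor, so mu(63) = 0.
Factorization reveals a repeated prime.

0


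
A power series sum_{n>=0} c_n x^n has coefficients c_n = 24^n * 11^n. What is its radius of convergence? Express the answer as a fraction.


By the root test (Cauchy-Hadamard), the radius is R = 1 / limsup_n |c_n|^(1/n).
Here |c_n|^(1/n) = (24^n * 11^n)^(1/n) = 24 * 11 = 264 for all n.
So R = 1/264 = 1/264.

1/264


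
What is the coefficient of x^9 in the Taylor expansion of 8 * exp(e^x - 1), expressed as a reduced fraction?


exp(e^x - 1) = sum_{k>=0} Bell_k x^k / k!, where Bell_k is the k-th Bell number.
So the coefficient of x^9 is 8 * Bell_9 / 9!.
Computing: Bell_9 = 21147 and 9! = 362880, giving
8 * 21147/362880 = 1007/2160.

1007/2160


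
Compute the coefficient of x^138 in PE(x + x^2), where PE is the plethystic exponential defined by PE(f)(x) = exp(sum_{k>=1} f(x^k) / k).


With f(x) = x + x^2, the exponent is sum_{k>=1} (x^k + x^(2k)) / k = -ln(1 - x) - ln(1 - x^2). Exponentiating:
PE(x + x^2) = 1 / ((1 - x)(1 - x^2)).
This is the generating function for partitions of n into parts of size 1 or 2. The number of 2's can be any j in 0..69, and the rest are 1's, so
[x^138] = floor(138/2) + 1 = 70.

70


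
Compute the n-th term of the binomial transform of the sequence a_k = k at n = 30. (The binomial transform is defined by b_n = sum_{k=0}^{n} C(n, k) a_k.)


With a_k = k, b_n = sum_{k=0}^{n} C(n, k) k. Using k * C(n, k) = n * C(n-1, k-1) gives b_n = n * sum_{k>=1} C(n-1, k-1) = n * 2^(n-1).
For n = 30: 30 * 2^29 = 30 * 536870912 = 16106127360.

16106127360


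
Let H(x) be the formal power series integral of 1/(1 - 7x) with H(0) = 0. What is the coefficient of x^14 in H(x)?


1/(1 - 7x) = sum_{k>=0} 7^k x^k. Integrating termwise with H(0) = 0:
H(x) = sum_{k>=0} 7^k x^(k+1) / (k+1) = sum_{m>=1} 7^(m-1) x^m / m.
For m = 14: 7^13/14 = 96889010407/14 = 13841287201/2.

13841287201/2


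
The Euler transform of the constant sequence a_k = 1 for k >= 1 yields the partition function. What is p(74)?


The Euler transform converts the sequence a_k = 1 into the number of integer partitions.
Using the recurrence or dynamic programming:
p(74) = 7089500

7089500


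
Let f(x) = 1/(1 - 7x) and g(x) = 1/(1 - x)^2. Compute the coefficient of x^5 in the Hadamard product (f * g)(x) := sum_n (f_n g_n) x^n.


f has coefficients f_k = 7^k. For g = 1/(1 - x)^2 the coefficient is g_k = C(k + 1, 1) = k + 1. The Hadamard coefficient is (f * g)_k = 7^k * (k + 1).
For k = 5: 7^5 * 6 = 16807 * 6 = 100842.

100842


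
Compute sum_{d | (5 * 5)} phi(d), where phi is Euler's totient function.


First, 5 * 5 = 25. One classical identity is sum_{d | n} phi(d) = n (each k in [1, n] has a unique gcd with n, and among the k's with gcd(k, n) = n/d there are phi(d) of them). So the sum equals 25. We also verify directly:
Divisors of 25: 1, 5, 25.
phi values: 1, 4, 20.
Sum = 25.

25


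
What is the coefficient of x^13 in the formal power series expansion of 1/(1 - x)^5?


The expansion 1/(1 - x)^r = sum_{k>=0} C(k + r - 1, r - 1) x^k follows from the multiset / negative-binomial theorem (or from repeated differentiation of the geometric series).
For r = 5 and k = 13:
C(17, 4) = 355687428096000 / (24 * 6227020800) = 2380.

2380


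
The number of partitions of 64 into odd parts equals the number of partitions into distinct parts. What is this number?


Computing partitions of 64 into odd parts (1, 3, 5, ...):
Using the generating function prod_{k>=0} 1/(1-x^(2k+1)),
the count is 16444

16444


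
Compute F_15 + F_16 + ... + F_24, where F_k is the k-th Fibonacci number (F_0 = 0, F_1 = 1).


Use the identity sum_{k=0}^{N} F_k = F_{N+2} - 1 (which follows from F_{k+2} - F_{k+1} = F_k). Then
sum_{k=15}^{24} F_k = (F_{26} - 1) - (F_{16} - 1) = F_{26} - F_{16}.
Computing: F_{26} = 121393, F_{16} = 987, so
Sum = 121393 - 987 = 120406.

120406


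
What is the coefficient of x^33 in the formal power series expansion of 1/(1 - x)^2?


The negative binomial / multiset identity is
1/(1 - x)^r = sum_{k>=0} C(k + r - 1, r - 1) x^k.
Here r = 2 and k = 33, so the coefficient is
C(33 + 1, 1) = C(34, 1)
= 34

34


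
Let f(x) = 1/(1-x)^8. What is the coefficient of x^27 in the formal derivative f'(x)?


Differentiate: d/dx [ 1/(1-x)^r ] = r / (1-x)^(r+1).
Here r = 8, so f'(x) = 8 / (1-x)^9.
The expansion of 1/(1-x)^(r+1) has coefficient of x^n equal to C(n+r, r).
So the coefficient of x^27 in f'(x) is
8 * C(35, 8) = 8 * 23535820 = 188286560

188286560


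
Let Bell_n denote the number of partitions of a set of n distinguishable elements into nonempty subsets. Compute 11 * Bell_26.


Bell_26 can be computed from the Bell triangle or from Dobinski's identity Bell_n = (1/e) * sum_{k>=0} k^n / k!.
Computing Bell_26 = 49631246523618756274.
Then 11 * 49631246523618756274 = 545943711759806319014.

545943711759806319014


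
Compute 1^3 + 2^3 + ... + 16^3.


This power sum has a closed form given by Faulhaber's formula
sum_{k=1}^{m} k^p = (1 / (p + 1)) * sum_{j=0}^{p} C(p + 1, j) B_j m^(p + 1 - j),
but for small m direct computation is fastest:
1 + 8 + 27 + 64 + 125 + 216 + 343 + 512 + 729 + 1000 + 1331 + 1728 + 2197 + 2744 + 3375 + 4096 = 18496.

18496


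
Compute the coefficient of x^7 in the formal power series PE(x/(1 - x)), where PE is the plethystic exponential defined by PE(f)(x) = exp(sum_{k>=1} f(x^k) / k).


For f(x) = x/(1 - x) we have
sum_{k>=1} f(x^k) / k = sum_{k>=1} (1/k) * x^k / (1 - x^k) = sum_{k, m >= 1} x^(k m) / k,
which after exponentiating simplifies to
PE(x/(1 - x)) = prod_{k>=1} 1 / (1 - x^k).
This is the generating function for the partition function p(n), so the coefficient of x^7 is p(7).
Computing p(7) by dynamic programming over parts 1, 2, ..., 7: p(7) = 15.

15


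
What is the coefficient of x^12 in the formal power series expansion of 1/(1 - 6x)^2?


The general identity 1/(1 - c x)^r = sum_{k>=0} c^k C(k + r - 1, r - 1) x^k follows by substituting y = c x into 1/(1 - y)^r = sum_{k>=0} C(k + r - 1, r - 1) y^k.
For c = 6, r = 2, k = 12:
6^12 * C(13, 1) = 2176782336 * 13 = 28298170368.

28298170368


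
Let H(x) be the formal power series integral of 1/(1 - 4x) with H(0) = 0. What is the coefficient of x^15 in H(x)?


1/(1 - 4x) = sum_{k>=0} 4^k x^k. Integrating termwise with H(0) = 0:
H(x) = sum_{k>=0} 4^k x^(k+1) / (k+1) = sum_{m>=1} 4^(m-1) x^m / m.
For m = 15: 4^14/15 = 268435456/15 = 268435456/15.

268435456/15


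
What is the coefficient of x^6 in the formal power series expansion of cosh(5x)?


The Maclaurin series is cosh(t) = sum_{m>=0} t^(2m) / (2m)!, so substituting t = 5x, only even powers of x are nonzero, with coefficient of x^(2m) equal to 5^(2m) / (2m)!.
For x^6 the coefficient is 5^6/6! = 15625/720 = 3125/144.

3125/144


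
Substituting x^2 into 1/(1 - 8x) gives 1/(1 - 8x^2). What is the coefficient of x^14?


The coefficient of x^(2m) in 1/(1 - 8x^2) is 8^m.
With n = 14 = 2*7, the coefficient is 8^7 = 2097152.

2097152


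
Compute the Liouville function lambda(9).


The Liouville function is lambda(k) = (-1)^Omega(k), where Omega(k) counts the prime factors of k with multiplicity.
Factoring: 9 = 3 * 3, so Omega(9) = 2.
lambda(9) = (-1)^2 = 1.

1


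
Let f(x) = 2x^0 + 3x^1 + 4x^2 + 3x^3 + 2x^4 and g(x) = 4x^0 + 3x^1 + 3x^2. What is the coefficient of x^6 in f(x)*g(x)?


Cauchy product at x^6:
2*3
= 6

6


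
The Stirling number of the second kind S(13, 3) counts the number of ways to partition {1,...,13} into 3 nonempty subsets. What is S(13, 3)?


Using the explicit formula S(n,k) = (1/k!) sum_{j=0}^{k} (-1)^(k-j) C(k,j) j^n:
S(13, 3) = 261625
Equivalently, S(n,k) is n! times the coefficient of x^n in the EGF (e^x - 1)^k / k!.

261625


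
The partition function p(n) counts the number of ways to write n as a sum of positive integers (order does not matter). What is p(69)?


Using the generating function prod_{k>=1} 1/(1-x^k), we compute p(69).
By dynamic programming over parts 1 through 69:
p(69) = 3554345

3554345


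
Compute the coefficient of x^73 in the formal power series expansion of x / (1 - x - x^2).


Let f(x) = sum_{k>=0} a_k x^k. Multiplying f(x) * (1 - x - x^2) = x and matching coefficients gives a_0 = 0, a_1 = 1, and a_k = a_{k-1} + a_{k-2} for k >= 2. These are the Fibonacci numbers F_k.
Iterating from F_0 = 0, F_1 = 1:
F_0=0, F_1=1, F_2=1, F_3=2, F_4=3, F_5=5, F_6=8, F_7=13, F_8=21, F_9=34, ...
F_73 = 806515533049393.

806515533049393


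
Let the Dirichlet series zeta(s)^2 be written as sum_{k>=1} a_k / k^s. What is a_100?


The Dirichlet convolution of the constant function 1 with itself gives (1 * 1)(k) = sum_{d | k} 1 = d(k), the number of positive divisors of k.
Since zeta(s) = sum_{k>=1} 1/k^s, we have zeta(s)^2 = sum_{k>=1} d(k)/k^s, so a_k = d(k).
For k = 100: the divisors are 1, 2, 4, 5, 10, 20, 25, 50, 100.
Count = 9.

9


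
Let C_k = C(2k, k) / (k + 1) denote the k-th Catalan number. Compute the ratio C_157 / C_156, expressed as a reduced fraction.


Using C_k = (2k)! / (k! (k+1)!), the ratio C_{k+1}/C_k simplifies to
C_{k+1}/C_k = [(2k+2)! / ((k+1)! (k+2)!)] * [k! (k+1)! / (2k)!]
 = (2k+2)(2k+1) / ((k+1)(k+2)) = 2(2k+1) / (k+2).
For k = 156: 2(2*156 + 1) / (156 + 2) = 626/158 = 313/79.

313/79


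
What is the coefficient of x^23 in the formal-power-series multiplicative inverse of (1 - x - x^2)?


Let the inverse be f(x) = sum_{k>=0} a_k x^k. From f(x) * (1 - x - x^2) = 1 and matching coefficients:
 x^0: a_0 = 1.
 x^1: a_1 - a_0 = 0, so a_1 = 1.
 x^k (k >= 2): a_k - a_{k-1} - a_{k-2} = 0, i.e. a_k = a_{k-1} + a_{k-2}.
This is the Fibonacci-type recurrence shifted so that a_0 = a_1 = 1.
Iterating: a_0=1, a_1=1, a_2=2, a_3=3, a_4=5, a_5=8, a_6=13, a_7=21, a_8=34, a_9=55, ...
a_23 = 46368.

46368


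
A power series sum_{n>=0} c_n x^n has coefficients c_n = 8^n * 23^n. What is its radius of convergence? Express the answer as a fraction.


By the root test (Cauchy-Hadamard), the radius is R = 1 / limsup_n |c_n|^(1/n).
Here |c_n|^(1/n) = (8^n * 23^n)^(1/n) = 8 * 23 = 184 for all n.
So R = 1/184 = 1/184.

1/184


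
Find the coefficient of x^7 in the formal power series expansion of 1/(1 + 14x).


Write 1/(1 + c x) = 1/(1 - (-c) x) and apply the geometric-series identity
1/(1 - y) = sum_{k>=0} y^k to get 1/(1 + c x) = sum_{k>=0} (-c)^k x^k.
So the coefficient of x^k is (-c)^k = (-1)^k * c^k.
Here c = 14 and k = 7:
(-14)^7 = -1 * 105413504 = -105413504

-105413504


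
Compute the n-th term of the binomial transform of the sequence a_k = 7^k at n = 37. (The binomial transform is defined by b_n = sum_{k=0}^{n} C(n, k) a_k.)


With a_k = 7^k, b_n = sum_{k=0}^{n} C(n, k) 7^k = (1 + 7)^n by the binomial theorem.
For n = 37: (1 + 7)^37 = 8^37 = 2596148429267413814265248164610048.

2596148429267413814265248164610048


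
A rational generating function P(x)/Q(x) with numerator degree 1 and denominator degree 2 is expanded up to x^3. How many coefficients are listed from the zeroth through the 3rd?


Expanding up to x^3 gives the coefficients for x^0, x^1, ..., x^3.
That is 3 + 1 = 4 coefficients in total.

4


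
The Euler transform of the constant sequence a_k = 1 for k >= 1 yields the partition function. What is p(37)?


The Euler transform converts the sequence a_k = 1 into the number of integer partitions.
Using the recurrence or dynamic programming:
p(37) = 21637

21637


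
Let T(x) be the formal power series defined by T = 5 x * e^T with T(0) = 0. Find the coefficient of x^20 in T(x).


Apply the Lagrange inversion formula: if T = 5 x * phi(T) with phi(t) = e^t, then
[x^n] T = 5^n * (1/n) [t^(n-1)] phi(t)^n = 5^n * (1/n) [t^(n-1)] e^(n t) = 5^n * (1/n) * n^(n-1) / (n-1)! = 5^n * n^(n-1) / n!.
When c = 1 this is the Cayley count of rooted labeled trees on n vertices, divided by n!.
For n = 20: 5^20 * 20^19 / 20! = 95367431640625 * 5242880000000000000000000/2432902008176640000 = 3051757812500000000000000000000/14849255421.

3051757812500000000000000000000/14849255421


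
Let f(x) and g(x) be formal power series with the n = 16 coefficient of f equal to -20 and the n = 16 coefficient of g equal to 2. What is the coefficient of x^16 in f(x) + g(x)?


Addition of formal power series is termwise.
The coefficient of x^16 in f + g = -20 + 2
= -18

-18


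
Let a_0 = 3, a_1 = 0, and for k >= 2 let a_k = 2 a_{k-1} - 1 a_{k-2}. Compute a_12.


Iterating the recurrence forward:
a_0 = 3
a_1 = 0
a_2 = 2*0 - 1*3 = -3
a_3 = 2*-3 - 1*0 = -6
a_4 = 2*-6 - 1*-3 = -9
a_5 = 2*-9 - 1*-6 = -12
a_6 = 2*-12 - 1*-9 = -15
a_7 = 2*-15 - 1*-12 = -18
a_8 = 2*-18 - 1*-15 = -21
a_9 = 2*-21 - 1*-18 = -24
a_10 = 2*-24 - 1*-21 = -27
a_11 = 2*-27 - 1*-24 = -30
a_12 = 2*-30 - 1*-27 = -33
So a_12 = -33.

-33


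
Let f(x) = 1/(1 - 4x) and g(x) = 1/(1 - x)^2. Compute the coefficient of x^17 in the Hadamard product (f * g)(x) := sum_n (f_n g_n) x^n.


f has coefficients f_k = 4^k. For g = 1/(1 - x)^2 the coefficient is g_k = C(k + 1, 1) = k + 1. The Hadamard coefficient is (f * g)_k = 4^k * (k + 1).
For k = 17: 4^17 * 18 = 17179869184 * 18 = 309237645312.

309237645312


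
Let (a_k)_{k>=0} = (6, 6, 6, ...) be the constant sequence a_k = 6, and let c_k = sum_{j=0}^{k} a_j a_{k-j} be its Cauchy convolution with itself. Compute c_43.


Since a_j = 6 for all j >= 0, the convolution sum becomes
c_k = sum_{j=0}^{k} 6 * 6 = 36 * (k + 1).
Equivalently, the generating function of (a_k) is 6/(1 - x) and its square is 36/(1 - x)^2 = sum_{k>=0} 36(k + 1) x^k.
For k = 43: 36 * 44 = 1584.

1584


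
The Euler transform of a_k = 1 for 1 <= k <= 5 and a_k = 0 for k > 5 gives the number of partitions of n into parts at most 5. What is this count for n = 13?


Partitions of 13 into parts at most 5:
Using generating function (1-x)^(-1)(1-x^2)^(-1)...(1-x^5)^(-1),
the coefficient of x^13 = 57

57


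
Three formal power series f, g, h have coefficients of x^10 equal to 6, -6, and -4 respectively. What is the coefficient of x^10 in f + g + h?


Series addition is componentwise:
6 + -6 + -4
= -4

-4


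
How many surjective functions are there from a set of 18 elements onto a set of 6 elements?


By inclusion-exclusion on which target elements are missed, the number of surjections from an n-set onto a k-set is
surj(n, k) = sum_{j=0}^{k} (-1)^j C(k, j) (k - j)^n.
Equivalently surj(n, k) = k! * S(n, k), where S(n, k) is the Stirling number of the second kind.
For n = 18, k = 6:
S(18, 6) = 110687251039, so
surj = 6! * 110687251039 = 720 * 110687251039 = 79694820748080.

79694820748080


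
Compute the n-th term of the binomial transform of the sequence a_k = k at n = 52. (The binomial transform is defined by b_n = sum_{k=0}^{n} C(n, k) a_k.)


With a_k = k, b_n = sum_{k=0}^{n} C(n, k) k. Using k * C(n, k) = n * C(n-1, k-1) gives b_n = n * sum_{k>=1} C(n-1, k-1) = n * 2^(n-1).
For n = 52: 52 * 2^51 = 52 * 2251799813685248 = 117093590311632896.

117093590311632896


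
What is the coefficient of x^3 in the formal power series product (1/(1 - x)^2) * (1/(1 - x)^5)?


Combine the factors: (1/(1 - x)^2) * (1/(1 - x)^5) = 1/(1 - x)^7.
Then use 1/(1 - x)^r = sum_{k>=0} C(k + r - 1, r - 1) x^k with r = 7 and k = 3:
C(9, 6) = 84.

84


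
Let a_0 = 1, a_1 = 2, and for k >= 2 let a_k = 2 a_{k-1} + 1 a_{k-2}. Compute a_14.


Iterating the recurrence forward:
a_0 = 1
a_1 = 2
a_2 = 2*2 + 1*1 = 5
a_3 = 2*5 + 1*2 = 12
a_4 = 2*12 + 1*5 = 29
a_5 = 2*29 + 1*12 = 70
a_6 = 2*70 + 1*29 = 169
a_7 = 2*169 + 1*70 = 408
a_8 = 2*408 + 1*169 = 985
a_9 = 2*985 + 1*408 = 2378
a_10 = 2*2378 + 1*985 = 5741
a_11 = 2*5741 + 1*2378 = 13860
a_12 = 2*13860 + 1*5741 = 33461
a_13 = 2*33461 + 1*13860 = 80782
a_14 = 2*80782 + 1*33461 = 195025
So a_14 = 195025.

195025


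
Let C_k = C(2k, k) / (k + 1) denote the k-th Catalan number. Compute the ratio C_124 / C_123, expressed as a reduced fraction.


Using C_k = (2k)! / (k! (k+1)!), the ratio C_{k+1}/C_k simplifies to
C_{k+1}/C_k = [(2k+2)! / ((k+1)! (k+2)!)] * [k! (k+1)! / (2k)!]
 = (2k+2)(2k+1) / ((k+1)(k+2)) = 2(2k+1) / (k+2).
For k = 123: 2(2*123 + 1) / (123 + 2) = 494/125 = 494/125.

494/125


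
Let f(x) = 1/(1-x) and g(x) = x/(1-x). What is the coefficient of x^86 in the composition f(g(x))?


First simplify the composition: f(g(x)) = 1/(1 - x/(1-x)) = (1-x)/((1-x) - x) = (1-x)/(1-2x).
Now extract the coefficient. Write (1-x)/(1-2x) = 1/(1-2x) - x/(1-2x).
The coefficient of x^n in 1/(1-2x) is 2^n, and in x/(1-2x) is 2^(n-1) (for n >= 1).
So the coefficient of x^86 is 2^86 - 2^85 = 77371252455336267181195264 - 38685626227668133590597632 = 38685626227668133590597632.

38685626227668133590597632


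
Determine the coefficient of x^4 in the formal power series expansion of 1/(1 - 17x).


The geometric series identity gives 1/(1 - c x) = sum_{k>=0} c^k x^k, so the coefficient of x^k is c^k.
Here c = 17 and k = 4.
Computing: 17^4 = 83521

83521


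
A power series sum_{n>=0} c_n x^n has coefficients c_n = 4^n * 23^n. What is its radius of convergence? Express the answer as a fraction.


By the root test (Cauchy-Hadamard), the radius is R = 1 / limsup_n |c_n|^(1/n).
Here |c_n|^(1/n) = (4^n * 23^n)^(1/n) = 4 * 23 = 92 for all n.
So R = 1/92 = 1/92.

1/92


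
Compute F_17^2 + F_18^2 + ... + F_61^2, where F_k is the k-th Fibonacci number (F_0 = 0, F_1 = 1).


There is a standard identity sum_{k=0}^{N} F_k^2 = F_N * F_{N+1} (proved inductively from the telescoping relation F_k^2 = F_k F_{k+1} - F_{k-1} F_k). Then
sum_{k=17}^{61} F_k^2 = F_61 F_62 - F_16 F_17.
Computing: F_61 = 2504730781961, F_62 = 4052739537881, F_16 = 987, F_17 = 1597.
Sum = 2504730781961 * 4052739537881 - 987 * 1597 = 10151021471800938909388402.

10151021471800938909388402


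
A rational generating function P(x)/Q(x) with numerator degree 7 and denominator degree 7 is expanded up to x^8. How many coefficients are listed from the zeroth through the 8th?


Expanding up to x^8 gives the coefficients for x^0, x^1, ..., x^8.
That is 8 + 1 = 9 coefficients in total.

9


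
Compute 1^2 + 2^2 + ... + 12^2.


This power sum has a closed form given by Faulhaber's formula
sum_{k=1}^{m} k^p = (1 / (p + 1)) * sum_{j=0}^{p} C(p + 1, j) B_j m^(p + 1 - j),
but for small m direct computation is fastest:
1 + 4 + 9 + 16 + 25 + 36 + 49 + 64 + 81 + 100 + 121 + 144 = 650.

650


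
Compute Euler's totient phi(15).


phi(n) counts integers in [1, n] coprime to n. Using the multiplicative formula phi(n) = n * prod_{p | n} (1 - 1/p):
15 = 3 * 5, so
phi(15) = 15 * (1 - 1/3) * (1 - 1/5) = 8.

8


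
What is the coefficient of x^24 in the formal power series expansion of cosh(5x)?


The Maclaurin series is cosh(t) = sum_{m>=0} t^(2m) / (2m)!, so substituting t = 5x, only even powers of x are nonzero, with coefficient of x^(2m) equal to 5^(2m) / (2m)!.
For x^24 the coefficient is 5^24/24! = 59604644775390625/620448401733239439360000 = 95367431640625/992717442773183102976.

95367431640625/992717442773183102976


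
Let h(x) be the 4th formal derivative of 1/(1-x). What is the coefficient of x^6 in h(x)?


Differentiating 4 times: d^4/dx^4 [1/(1-x)] = 4!/(1-x)^5.
The expansion 1/(1-x)^5 = sum_{k>=0} C(k+4, 4) x^k, so the coefficient of x^n in 4!/(1-x)^5 is 4! * C(n+4, 4).
For n = 6: 24 * C(10, 4) = 24 * 210 = 5040

5040


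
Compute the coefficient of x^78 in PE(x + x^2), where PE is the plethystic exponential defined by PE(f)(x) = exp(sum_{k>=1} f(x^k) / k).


With f(x) = x + x^2, the exponent is sum_{k>=1} (x^k + x^(2k)) / k = -ln(1 - x) - ln(1 - x^2). Exponentiating:
PE(x + x^2) = 1 / ((1 - x)(1 - x^2)).
This is the generating function for partitions of n into parts of size 1 or 2. The number of 2's can be any j in 0..39, and the rest are 1's, so
[x^78] = floor(78/2) + 1 = 40.

40


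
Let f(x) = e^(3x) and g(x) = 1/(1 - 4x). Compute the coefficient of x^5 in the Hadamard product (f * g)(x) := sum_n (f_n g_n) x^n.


Expanding: f_k = 3^k/k! (from e^(3x)) and g_k = 4^k (from 1/(1 - 4x)). So the Hadamard coefficient (f * g)_k = 3^k 4^k / k! = (12)^k / k!.
For k = 5: 12^5/5! = 248832/120 = 10368/5.

10368/5


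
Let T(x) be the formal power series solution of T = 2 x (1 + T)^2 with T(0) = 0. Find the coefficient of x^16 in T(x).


Apply the Lagrange inversion formula: if T = 2 x * phi(T) with phi(t) = (1 + t)^2, then [x^n] T = 2^n * (1/n) [t^(n-1)] phi(t)^n = 2^n * (1/n) [t^(n-1)] (1 + t)^(2n) = 2^n * (1/n) C(2n, n-1).
Using the identity C(2n, n-1) = C(2n, n) * n / (n+1), the unscaled factor equals C(2n, n) / (n+1) = C_n, the n-th Catalan number.
For n = 16: C_16 = C(32, 16) / 17 = 601080390/17 = 35357670.
With the 2^16 = 65536 factor, the coefficient is 65536 * 35357670 = 2317200261120.

2317200261120


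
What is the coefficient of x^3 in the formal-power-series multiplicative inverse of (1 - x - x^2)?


Let the inverse be f(x) = sum_{k>=0} a_k x^k. From f(x) * (1 - x - x^2) = 1 and matching coefficients:
 x^0: a_0 = 1.
 x^1: a_1 - a_0 = 0, so a_1 = 1.
 x^k (k >= 2): a_k - a_{k-1} - a_{k-2} = 0, i.e. a_k = a_{k-1} + a_{k-2}.
This is the Fibonacci-type recurrence shifted so that a_0 = a_1 = 1.
Iterating: a_0=1, a_1=1, a_2=2, a_3=3
a_3 = 3.

3


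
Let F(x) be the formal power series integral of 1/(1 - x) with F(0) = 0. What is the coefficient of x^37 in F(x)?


1/(1 - x) = sum_{k>=0} x^k. Integrating termwise and using F(0) = 0 gives
F(x) = sum_{k>=0} x^(k+1) / (k+1) = sum_{m>=1} x^m / m = -ln(1 - x).
So the coefficient of x^37 is 1/37 = 1/37.

1/37


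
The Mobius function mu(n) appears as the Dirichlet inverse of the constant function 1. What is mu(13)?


13 = 13 (all distinct primes).
mu(13) = (-1)^1 = -1

-1


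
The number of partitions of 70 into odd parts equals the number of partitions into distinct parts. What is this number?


Computing partitions of 70 into odd parts (1, 3, 5, ...):
Using the generating function prod_{k>=0} 1/(1-x^(2k+1)),
the count is 29927

29927


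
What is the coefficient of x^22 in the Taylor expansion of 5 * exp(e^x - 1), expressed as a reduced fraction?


exp(e^x - 1) = sum_{k>=0} Bell_k x^k / k!, where Bell_k is the k-th Bell number.
So the coefficient of x^22 is 5 * Bell_22 / 22!.
Computing: Bell_22 = 4506715738447323 and 22! = 1124000727777607680000, giving
5 * 4506715738447323/1124000727777607680000 = 88366975263673/4407845991284736000.

88366975263673/4407845991284736000


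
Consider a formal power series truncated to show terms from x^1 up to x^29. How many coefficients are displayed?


From x^1 to x^29 inclusive, the count is 29 - 1 + 1 = 29.

29


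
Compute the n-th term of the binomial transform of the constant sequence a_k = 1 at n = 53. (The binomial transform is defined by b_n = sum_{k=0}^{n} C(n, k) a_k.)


With a_k = 1 for all k, b_n = sum_{k=0}^{n} C(n, k) = 2^n by the binomial theorem.
For n = 53: 2^53 = 9007199254740992.

9007199254740992


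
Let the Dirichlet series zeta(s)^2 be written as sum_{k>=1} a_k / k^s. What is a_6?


The Dirichlet convolution of the constant function 1 with itself gives (1 * 1)(k) = sum_{d | k} 1 = d(k), the number of positive divisors of k.
Since zeta(s) = sum_{k>=1} 1/k^s, we have zeta(s)^2 = sum_{k>=1} d(k)/k^s, so a_k = d(k).
For k = 6: the divisors are 1, 2, 3, 6.
Count = 4.

4


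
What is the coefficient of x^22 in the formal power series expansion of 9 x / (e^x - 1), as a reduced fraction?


The exponential generating function for Bernoulli numbers is
x / (e^x - 1) = sum_{k>=0} B_k x^k / k!.
So the coefficient of x^22 in 9 x / (e^x - 1) is 9 B_22 / 22!.
Computing: B_22 = 854513/138, 22! = 1124000727777607680000, giving
9 * 854513/138 / 1124000727777607680000 = 77683/1566788893265756160000.

77683/1566788893265756160000


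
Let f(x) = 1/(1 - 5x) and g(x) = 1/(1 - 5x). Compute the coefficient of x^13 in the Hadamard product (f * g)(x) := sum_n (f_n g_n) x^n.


f has coefficients f_k = 5^k and g has coefficients g_k = 5^k, so the Hadamard product has coefficient (f*g)_k = 5^k * 5^k = 25^k.
For k = 13: 25^13 = 1490116119384765625.

1490116119384765625


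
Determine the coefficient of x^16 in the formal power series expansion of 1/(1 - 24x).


The geometric series identity gives 1/(1 - c x) = sum_{k>=0} c^k x^k, so the coefficient of x^k is c^k.
Here c = 24 and k = 16.
Computing: 24^16 = 12116574790945106558976

12116574790945106558976


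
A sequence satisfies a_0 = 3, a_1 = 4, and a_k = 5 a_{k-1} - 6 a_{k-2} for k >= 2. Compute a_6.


The characteristic equation is t^2 - 5 t + 6 = 0, with roots r_1 = 3 and r_2 = 2 (so c_1 = r_1 + r_2, c_2 = -r_1 r_2 as required).
One can use the closed form a_n = A r_1^n + B r_2^n, but direct iteration is more reliable:
a_0 = 3, a_1 = 4, a_2 = 2, a_3 = -14, a_4 = -82, a_5 = -326, a_6 = -1138.
So a_6 = -1138.

-1138


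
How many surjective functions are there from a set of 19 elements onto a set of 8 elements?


By inclusion-exclusion on which target elements are missed, the number of surjections from an n-set onto a k-set is
surj(n, k) = sum_{j=0}^{k} (-1)^j C(k, j) (k - j)^n.
Equivalently surj(n, k) = k! * S(n, k), where S(n, k) is the Stirling number of the second kind.
For n = 19, k = 8:
S(19, 8) = 1709751003480, so
surj = 8! * 1709751003480 = 40320 * 1709751003480 = 68937160460313600.

68937160460313600


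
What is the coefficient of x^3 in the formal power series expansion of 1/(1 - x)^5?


The expansion 1/(1 - x)^r = sum_{k>=0} C(k + r - 1, r - 1) x^k follows from the multiset / negative-binomial theorem (or from repeated differentiation of the geometric series).
For r = 5 and k = 3:
C(7, 4) = 5040 / (24 * 6) = 35.

35
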